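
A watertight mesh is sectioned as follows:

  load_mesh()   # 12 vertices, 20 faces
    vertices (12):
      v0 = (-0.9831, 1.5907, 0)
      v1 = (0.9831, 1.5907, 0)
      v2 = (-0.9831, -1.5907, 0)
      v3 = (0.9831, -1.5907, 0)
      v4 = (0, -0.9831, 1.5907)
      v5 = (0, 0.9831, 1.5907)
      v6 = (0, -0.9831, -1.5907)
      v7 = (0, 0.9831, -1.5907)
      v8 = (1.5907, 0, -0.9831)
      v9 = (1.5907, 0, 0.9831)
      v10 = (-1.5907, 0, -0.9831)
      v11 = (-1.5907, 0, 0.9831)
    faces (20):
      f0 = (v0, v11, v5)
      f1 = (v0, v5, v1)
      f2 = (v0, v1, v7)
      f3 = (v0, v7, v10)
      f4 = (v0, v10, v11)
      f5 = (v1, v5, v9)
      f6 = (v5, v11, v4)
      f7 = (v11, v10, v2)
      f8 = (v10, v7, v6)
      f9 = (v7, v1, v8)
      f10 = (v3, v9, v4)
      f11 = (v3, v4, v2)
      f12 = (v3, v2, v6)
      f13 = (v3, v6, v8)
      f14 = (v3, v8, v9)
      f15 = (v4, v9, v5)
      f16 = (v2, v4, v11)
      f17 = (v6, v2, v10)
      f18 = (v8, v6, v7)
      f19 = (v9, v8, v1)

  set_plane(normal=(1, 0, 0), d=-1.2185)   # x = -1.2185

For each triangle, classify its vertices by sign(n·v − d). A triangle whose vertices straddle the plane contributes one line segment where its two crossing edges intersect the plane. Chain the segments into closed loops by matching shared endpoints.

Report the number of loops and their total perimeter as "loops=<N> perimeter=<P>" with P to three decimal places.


loops=1 perimeter=6.655

Straddling triangles (8 of 20):
  (v0,v11,v5) [+-+] → (-1.2185, 0.974422, 0.380878)–(-1.2185, 0.230031, 1.12527)  len=1.0527
  (v0,v7,v10) [++-] → (-1.2185, 0.230031, -1.12527)–(-1.2185, 0.974422, -0.380878)  len=1.0527
  (v0,v10,v11) [+--] → (-1.2185, 0.974422, -0.380878)–(-1.2185, 0.974422, 0.380878)  len=0.7618
  (v5,v11,v4) [+-+] → (-1.2185, 0.230031, 1.12527)–(-1.2185, -0.230031, 1.12527)  len=0.4601
  (v11,v10,v2) [--+] → (-1.2185, -0.974422, -0.380878)–(-1.2185, -0.974422, 0.380878)  len=0.7618
  (v10,v7,v6) [-++] → (-1.2185, 0.230031, -1.12527)–(-1.2185, -0.230031, -1.12527)  len=0.4601
  (v2,v4,v11) [++-] → (-1.2185, -0.230031, 1.12527)–(-1.2185, -0.974422, 0.380878)  len=1.0527
  (v6,v2,v10) [++-] → (-1.2185, -0.974422, -0.380878)–(-1.2185, -0.230031, -1.12527)  len=1.0527

Chained into 1 loop(s):
  loop 1: 8 segments, perimeter = 6.6545
Total perimeter = 6.655


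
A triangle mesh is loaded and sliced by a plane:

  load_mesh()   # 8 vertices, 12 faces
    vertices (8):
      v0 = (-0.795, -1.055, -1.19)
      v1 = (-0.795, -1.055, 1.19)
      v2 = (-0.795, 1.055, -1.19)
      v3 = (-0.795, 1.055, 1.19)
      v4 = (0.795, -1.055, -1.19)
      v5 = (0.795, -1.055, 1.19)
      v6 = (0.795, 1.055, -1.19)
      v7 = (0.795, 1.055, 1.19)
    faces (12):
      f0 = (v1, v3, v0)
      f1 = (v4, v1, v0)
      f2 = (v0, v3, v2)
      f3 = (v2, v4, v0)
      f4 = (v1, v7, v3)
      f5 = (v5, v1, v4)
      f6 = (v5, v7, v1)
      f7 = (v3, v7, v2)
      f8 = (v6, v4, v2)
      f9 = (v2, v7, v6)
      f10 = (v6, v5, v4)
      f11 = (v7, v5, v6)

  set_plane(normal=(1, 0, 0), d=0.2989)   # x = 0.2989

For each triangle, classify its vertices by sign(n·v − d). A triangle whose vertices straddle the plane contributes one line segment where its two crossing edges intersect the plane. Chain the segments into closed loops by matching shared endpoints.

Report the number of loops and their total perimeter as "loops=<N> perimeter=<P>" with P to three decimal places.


loops=1 perimeter=8.980

Straddling triangles (8 of 12):
  (v4,v1,v0) [+--] → (0.2989, -1.055, -0.44741)–(0.2989, -1.055, -1.19)  len=0.7426
  (v2,v4,v0) [-+-] → (0.2989, -0.396653, -1.19)–(0.2989, -1.055, -1.19)  len=0.6583
  (v1,v7,v3) [-+-] → (0.2989, 0.396653, 1.19)–(0.2989, 1.055, 1.19)  len=0.6583
  (v5,v1,v4) [+-+] → (0.2989, -1.055, 1.19)–(0.2989, -1.055, -0.44741)  len=1.6374
  (v5,v7,v1) [++-] → (0.2989, 0.396653, 1.19)–(0.2989, -1.055, 1.19)  len=1.4517
  (v3,v7,v2) [-+-] → (0.2989, 1.055, 1.19)–(0.2989, 1.055, 0.44741)  len=0.7426
  (v6,v4,v2) [++-] → (0.2989, -0.396653, -1.19)–(0.2989, 1.055, -1.19)  len=1.4517
  (v2,v7,v6) [-++] → (0.2989, 1.055, 0.44741)–(0.2989, 1.055, -1.19)  len=1.6374

Chained into 1 loop(s):
  loop 1: 8 segments, perimeter = 8.9800
Total perimeter = 8.980


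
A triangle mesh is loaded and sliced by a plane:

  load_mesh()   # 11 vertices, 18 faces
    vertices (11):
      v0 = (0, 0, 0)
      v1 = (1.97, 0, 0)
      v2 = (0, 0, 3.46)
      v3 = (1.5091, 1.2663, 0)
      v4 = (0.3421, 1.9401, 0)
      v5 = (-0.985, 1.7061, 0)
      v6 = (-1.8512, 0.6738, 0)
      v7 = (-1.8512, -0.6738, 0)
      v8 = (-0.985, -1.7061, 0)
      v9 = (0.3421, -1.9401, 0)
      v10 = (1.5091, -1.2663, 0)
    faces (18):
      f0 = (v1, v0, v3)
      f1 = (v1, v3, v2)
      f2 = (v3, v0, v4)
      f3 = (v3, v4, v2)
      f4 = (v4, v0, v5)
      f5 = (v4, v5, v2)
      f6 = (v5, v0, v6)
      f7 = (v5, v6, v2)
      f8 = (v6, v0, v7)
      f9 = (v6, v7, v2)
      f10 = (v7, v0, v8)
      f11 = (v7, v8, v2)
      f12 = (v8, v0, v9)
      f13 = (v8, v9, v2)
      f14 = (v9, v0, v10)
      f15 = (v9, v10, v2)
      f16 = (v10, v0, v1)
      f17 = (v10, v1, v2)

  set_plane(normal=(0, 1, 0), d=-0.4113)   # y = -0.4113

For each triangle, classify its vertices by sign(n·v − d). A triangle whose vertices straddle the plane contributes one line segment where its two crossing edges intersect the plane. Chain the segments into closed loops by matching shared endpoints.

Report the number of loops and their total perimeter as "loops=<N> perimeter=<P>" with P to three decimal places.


loops=1 perimeter=10.345

Straddling triangles (10 of 18):
  (v6,v0,v7) [++-] → (-1.13001, -0.4113, 0)–(-1.8512, -0.4113, 0)  len=0.7212
  (v6,v7,v2) [+-+] → (-1.8512, -0.4113, 0)–(-1.13001, -0.4113, 1.34795)  len=1.5288
  (v7,v0,v8) [-+-] → (-1.13001, -0.4113, 0)–(-0.23746, -0.4113, 0)  len=0.8925
  (v7,v8,v2) [--+] → (-0.23746, -0.4113, 2.62588)–(-1.13001, -0.4113, 1.34795)  len=1.5588
  (v8,v0,v9) [-+-] → (-0.23746, -0.4113, 0)–(0.072525, -0.4113, 0)  len=0.3100
  (v8,v9,v2) [--+] → (0.072525, -0.4113, 2.72648)–(-0.23746, -0.4113, 2.62588)  len=0.3259
  (v9,v0,v10) [-+-] → (0.072525, -0.4113, 0)–(0.490163, -0.4113, 0)  len=0.4176
  (v9,v10,v2) [--+] → (0.490163, -0.4113, 2.33618)–(0.072525, -0.4113, 2.72648)  len=0.5716
  (v10,v0,v1) [-++] → (0.490163, -0.4113, 0)–(1.8203, -0.4113, 0)  len=1.3301
  (v10,v1,v2) [-++] → (1.8203, -0.4113, 0)–(0.490163, -0.4113, 2.33618)  len=2.6883

Chained into 1 loop(s):
  loop 1: 10 segments, perimeter = 10.3448
Total perimeter = 10.345


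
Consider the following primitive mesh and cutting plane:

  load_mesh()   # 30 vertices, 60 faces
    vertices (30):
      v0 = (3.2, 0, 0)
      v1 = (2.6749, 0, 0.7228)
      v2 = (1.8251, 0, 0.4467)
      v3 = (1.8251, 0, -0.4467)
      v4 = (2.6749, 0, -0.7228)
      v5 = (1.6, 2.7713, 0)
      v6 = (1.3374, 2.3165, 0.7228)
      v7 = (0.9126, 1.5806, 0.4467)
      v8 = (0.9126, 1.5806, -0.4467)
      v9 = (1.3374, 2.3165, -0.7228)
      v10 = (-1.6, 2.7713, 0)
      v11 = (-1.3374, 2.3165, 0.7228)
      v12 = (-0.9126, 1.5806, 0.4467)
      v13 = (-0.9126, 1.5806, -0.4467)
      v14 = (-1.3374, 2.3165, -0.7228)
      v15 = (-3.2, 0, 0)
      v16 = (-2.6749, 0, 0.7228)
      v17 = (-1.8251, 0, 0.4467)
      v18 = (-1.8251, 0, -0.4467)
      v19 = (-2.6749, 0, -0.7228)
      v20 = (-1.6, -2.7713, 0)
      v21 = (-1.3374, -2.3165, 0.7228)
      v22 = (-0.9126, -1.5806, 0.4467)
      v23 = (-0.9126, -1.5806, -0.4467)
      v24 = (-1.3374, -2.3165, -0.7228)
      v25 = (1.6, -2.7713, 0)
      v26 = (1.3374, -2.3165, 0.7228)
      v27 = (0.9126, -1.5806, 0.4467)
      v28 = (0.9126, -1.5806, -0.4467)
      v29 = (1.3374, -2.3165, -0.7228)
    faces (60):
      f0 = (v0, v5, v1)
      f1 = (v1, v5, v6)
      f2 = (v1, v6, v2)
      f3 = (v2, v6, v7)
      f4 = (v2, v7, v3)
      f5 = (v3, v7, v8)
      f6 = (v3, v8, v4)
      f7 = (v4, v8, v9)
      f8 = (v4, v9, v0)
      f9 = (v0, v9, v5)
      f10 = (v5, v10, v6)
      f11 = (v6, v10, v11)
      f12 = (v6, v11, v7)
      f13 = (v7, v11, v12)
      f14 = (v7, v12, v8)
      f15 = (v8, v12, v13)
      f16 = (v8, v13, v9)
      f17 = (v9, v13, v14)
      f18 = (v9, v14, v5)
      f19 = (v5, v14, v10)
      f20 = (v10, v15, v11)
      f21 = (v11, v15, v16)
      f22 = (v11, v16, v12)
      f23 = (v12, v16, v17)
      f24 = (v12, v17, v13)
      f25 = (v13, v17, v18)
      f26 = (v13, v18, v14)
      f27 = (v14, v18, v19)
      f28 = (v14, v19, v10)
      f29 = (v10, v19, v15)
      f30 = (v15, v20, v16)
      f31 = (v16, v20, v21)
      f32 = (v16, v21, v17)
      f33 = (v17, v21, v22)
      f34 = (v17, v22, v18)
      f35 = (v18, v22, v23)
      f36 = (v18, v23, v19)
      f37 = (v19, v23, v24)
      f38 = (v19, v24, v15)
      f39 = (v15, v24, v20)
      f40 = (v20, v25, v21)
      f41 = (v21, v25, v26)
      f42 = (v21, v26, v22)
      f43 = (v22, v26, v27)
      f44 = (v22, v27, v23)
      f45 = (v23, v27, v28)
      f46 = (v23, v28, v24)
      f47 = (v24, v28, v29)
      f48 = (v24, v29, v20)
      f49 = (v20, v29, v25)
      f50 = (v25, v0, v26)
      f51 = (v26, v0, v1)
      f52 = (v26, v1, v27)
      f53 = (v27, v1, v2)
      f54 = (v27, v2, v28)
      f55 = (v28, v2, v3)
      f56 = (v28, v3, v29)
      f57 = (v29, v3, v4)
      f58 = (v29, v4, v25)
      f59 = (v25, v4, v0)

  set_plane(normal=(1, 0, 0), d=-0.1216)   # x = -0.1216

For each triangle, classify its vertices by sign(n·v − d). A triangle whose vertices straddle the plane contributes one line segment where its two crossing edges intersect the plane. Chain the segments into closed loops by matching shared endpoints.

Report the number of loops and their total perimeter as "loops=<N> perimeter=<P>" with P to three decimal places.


loops=2 perimeter=8.347

Straddling triangles (20 of 60):
  (v5,v10,v6) [+-+] → (-0.1216, 2.7713, 0)–(-0.1216, 2.5424, 0.363787)  len=0.4298
  (v6,v10,v11) [+--] → (-0.1216, 2.5424, 0.363787)–(-0.1216, 2.3165, 0.7228)  len=0.4242
  (v6,v11,v7) [+-+] → (-0.1216, 2.3165, 0.7228)–(-0.1216, 1.91885, 0.573608)  len=0.4247
  (v7,v11,v12) [+--] → (-0.1216, 1.91885, 0.573608)–(-0.1216, 1.5806, 0.4467)  len=0.3613
  (v7,v12,v8) [+-+] → (-0.1216, 1.5806, 0.4467)–(-0.1216, 1.5806, 0.0595208)  len=0.3872
  (v8,v12,v13) [+--] → (-0.1216, 1.5806, 0.0595208)–(-0.1216, 1.5806, -0.4467)  len=0.5062
  (v8,v13,v9) [+-+] → (-0.1216, 1.5806, -0.4467)–(-0.1216, 1.83931, -0.543764)  len=0.2763
  (v9,v13,v14) [+--] → (-0.1216, 1.83931, -0.543764)–(-0.1216, 2.3165, -0.7228)  len=0.5097
  (v9,v14,v5) [+-+] → (-0.1216, 2.3165, -0.7228)–(-0.1216, 2.50474, -0.423631)  len=0.3535
  (v5,v14,v10) [+--] → (-0.1216, 2.50474, -0.423631)–(-0.1216, 2.7713, 0)  len=0.5005
  (v20,v25,v21) [-+-] → (-0.1216, -2.7713, 0)–(-0.1216, -2.50474, 0.423631)  len=0.5005
  (v21,v25,v26) [-++] → (-0.1216, -2.50474, 0.423631)–(-0.1216, -2.3165, 0.7228)  len=0.3535
  (v21,v26,v22) [-+-] → (-0.1216, -2.3165, 0.7228)–(-0.1216, -1.83931, 0.543764)  len=0.5097
  (v22,v26,v27) [-++] → (-0.1216, -1.83931, 0.543764)–(-0.1216, -1.5806, 0.4467)  len=0.2763
  (v22,v27,v23) [-+-] → (-0.1216, -1.5806, 0.4467)–(-0.1216, -1.5806, -0.0595208)  len=0.5062
  (v23,v27,v28) [-++] → (-0.1216, -1.5806, -0.0595208)–(-0.1216, -1.5806, -0.4467)  len=0.3872
  (v23,v28,v24) [-+-] → (-0.1216, -1.5806, -0.4467)–(-0.1216, -1.91885, -0.573608)  len=0.3613
  (v24,v28,v29) [-++] → (-0.1216, -1.91885, -0.573608)–(-0.1216, -2.3165, -0.7228)  len=0.4247
  (v24,v29,v20) [-+-] → (-0.1216, -2.3165, -0.7228)–(-0.1216, -2.5424, -0.363787)  len=0.4242
  (v20,v29,v25) [-++] → (-0.1216, -2.5424, -0.363787)–(-0.1216, -2.7713, 0)  len=0.4298

Chained into 2 loop(s):
  loop 1: 10 segments, perimeter = 4.1733
  loop 2: 10 segments, perimeter = 4.1733
Total perimeter = 8.347


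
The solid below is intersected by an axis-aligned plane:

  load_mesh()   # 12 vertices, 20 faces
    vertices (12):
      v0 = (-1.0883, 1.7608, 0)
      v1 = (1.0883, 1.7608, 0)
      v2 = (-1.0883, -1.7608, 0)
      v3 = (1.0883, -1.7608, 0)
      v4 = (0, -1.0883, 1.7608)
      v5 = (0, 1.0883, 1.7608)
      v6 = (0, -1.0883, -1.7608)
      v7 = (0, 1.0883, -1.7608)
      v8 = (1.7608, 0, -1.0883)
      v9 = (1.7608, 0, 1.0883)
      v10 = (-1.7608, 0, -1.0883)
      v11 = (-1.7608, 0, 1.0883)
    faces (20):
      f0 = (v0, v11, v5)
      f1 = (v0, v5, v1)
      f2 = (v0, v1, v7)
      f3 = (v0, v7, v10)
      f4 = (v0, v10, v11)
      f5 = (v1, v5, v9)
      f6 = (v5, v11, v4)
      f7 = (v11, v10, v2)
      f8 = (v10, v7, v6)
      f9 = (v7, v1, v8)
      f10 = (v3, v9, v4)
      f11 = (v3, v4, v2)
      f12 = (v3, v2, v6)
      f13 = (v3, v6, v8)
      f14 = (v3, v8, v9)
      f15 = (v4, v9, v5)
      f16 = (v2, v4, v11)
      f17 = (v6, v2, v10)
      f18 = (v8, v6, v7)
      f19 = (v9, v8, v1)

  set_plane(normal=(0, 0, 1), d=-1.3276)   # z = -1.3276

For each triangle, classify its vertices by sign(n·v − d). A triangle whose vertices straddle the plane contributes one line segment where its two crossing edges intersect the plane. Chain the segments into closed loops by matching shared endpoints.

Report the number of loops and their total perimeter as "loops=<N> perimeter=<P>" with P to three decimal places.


Straddling triangles (8 of 20):
  (v0,v1,v7) [++-] → (0.267749, 1.25375, -1.3276)–(-0.267749, 1.25375, -1.3276)  len=0.5355
  (v0,v7,v10) [+-+] → (-0.267749, 1.25375, -1.3276)–(-1.13424, 0.387257, -1.3276)  len=1.2254
  (v10,v7,v6) [+--] → (-1.13424, 0.387257, -1.3276)–(-1.13424, -0.387257, -1.3276)  len=0.7745
  (v7,v1,v8) [-++] → (0.267749, 1.25375, -1.3276)–(1.13424, 0.387257, -1.3276)  len=1.2254
  (v3,v2,v6) [++-] → (-0.267749, -1.25375, -1.3276)–(0.267749, -1.25375, -1.3276)  len=0.5355
  (v3,v6,v8) [+-+] → (0.267749, -1.25375, -1.3276)–(1.13424, -0.387257, -1.3276)  len=1.2254
  (v6,v2,v10) [-++] → (-0.267749, -1.25375, -1.3276)–(-1.13424, -0.387257, -1.3276)  len=1.2254
  (v8,v6,v7) [+--] → (1.13424, -0.387257, -1.3276)–(1.13424, 0.387257, -1.3276)  len=0.7745

Chained into 1 loop(s):
  loop 1: 8 segments, perimeter = 7.5217
Total perimeter = 7.522

loops=1 perimeter=7.522


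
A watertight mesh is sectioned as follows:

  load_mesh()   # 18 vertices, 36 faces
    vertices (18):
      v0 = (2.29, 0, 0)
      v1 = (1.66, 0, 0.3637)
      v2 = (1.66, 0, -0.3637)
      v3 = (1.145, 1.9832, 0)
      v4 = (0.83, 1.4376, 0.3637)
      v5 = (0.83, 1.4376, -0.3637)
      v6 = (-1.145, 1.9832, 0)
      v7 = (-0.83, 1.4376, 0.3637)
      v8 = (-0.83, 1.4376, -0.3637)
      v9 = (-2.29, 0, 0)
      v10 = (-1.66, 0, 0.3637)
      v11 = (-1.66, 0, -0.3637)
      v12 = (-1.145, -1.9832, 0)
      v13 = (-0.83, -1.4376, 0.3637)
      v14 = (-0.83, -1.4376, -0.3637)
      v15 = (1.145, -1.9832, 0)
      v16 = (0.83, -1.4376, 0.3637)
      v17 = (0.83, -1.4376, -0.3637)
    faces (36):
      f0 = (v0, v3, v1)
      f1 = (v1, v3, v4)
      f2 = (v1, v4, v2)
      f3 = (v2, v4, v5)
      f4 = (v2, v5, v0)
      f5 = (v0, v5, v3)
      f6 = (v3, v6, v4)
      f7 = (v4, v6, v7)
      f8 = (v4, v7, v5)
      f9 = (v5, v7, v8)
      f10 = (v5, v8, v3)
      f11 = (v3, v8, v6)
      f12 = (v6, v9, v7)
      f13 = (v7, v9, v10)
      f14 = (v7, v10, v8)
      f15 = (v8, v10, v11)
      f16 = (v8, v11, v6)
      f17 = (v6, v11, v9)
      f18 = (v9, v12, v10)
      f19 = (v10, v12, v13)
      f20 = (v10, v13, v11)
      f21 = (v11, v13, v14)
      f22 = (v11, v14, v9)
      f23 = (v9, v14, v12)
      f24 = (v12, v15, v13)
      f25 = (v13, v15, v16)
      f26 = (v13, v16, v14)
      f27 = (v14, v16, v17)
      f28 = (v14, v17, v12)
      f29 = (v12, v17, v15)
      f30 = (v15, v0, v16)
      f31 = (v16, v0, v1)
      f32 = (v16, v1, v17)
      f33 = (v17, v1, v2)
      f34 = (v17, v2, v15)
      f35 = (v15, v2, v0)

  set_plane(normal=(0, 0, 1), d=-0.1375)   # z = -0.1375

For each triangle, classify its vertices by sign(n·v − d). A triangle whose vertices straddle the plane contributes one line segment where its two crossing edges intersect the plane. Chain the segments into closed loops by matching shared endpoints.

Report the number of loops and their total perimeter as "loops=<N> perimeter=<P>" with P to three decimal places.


Straddling triangles (24 of 36):
  (v1,v4,v2) [++-] → (1.40189, 0.447051, -0.1375)–(1.66, 0, -0.1375)  len=0.5162
  (v2,v4,v5) [-+-] → (1.40189, 0.447051, -0.1375)–(0.83, 1.4376, -0.1375)  len=1.1438
  (v2,v5,v0) [--+] → (1.73803, 0.543497, -0.1375)–(2.05182, 0, -0.1375)  len=0.6276
  (v0,v5,v3) [+-+] → (1.73803, 0.543497, -0.1375)–(1.02591, 1.77693, -0.1375)  len=1.4242
  (v4,v7,v5) [++-] → (0.313789, 1.4376, -0.1375)–(0.83, 1.4376, -0.1375)  len=0.5162
  (v5,v7,v8) [-+-] → (0.313789, 1.4376, -0.1375)–(-0.83, 1.4376, -0.1375)  len=1.1438
  (v5,v8,v3) [--+] → (0.398334, 1.77693, -0.1375)–(1.02591, 1.77693, -0.1375)  len=0.6276
  (v3,v8,v6) [+-+] → (0.398334, 1.77693, -0.1375)–(-1.02591, 1.77693, -0.1375)  len=1.4242
  (v7,v10,v8) [++-] → (-1.08811, 0.990549, -0.1375)–(-0.83, 1.4376, -0.1375)  len=0.5162
  (v8,v10,v11) [-+-] → (-1.08811, 0.990549, -0.1375)–(-1.66, 0, -0.1375)  len=1.1438
  (v8,v11,v6) [--+] → (-1.3397, 1.23343, -0.1375)–(-1.02591, 1.77693, -0.1375)  len=0.6276
  (v6,v11,v9) [+-+] → (-1.3397, 1.23343, -0.1375)–(-2.05182, 0, -0.1375)  len=1.4242
  (v10,v13,v11) [++-] → (-1.40189, -0.447051, -0.1375)–(-1.66, 0, -0.1375)  len=0.5162
  (v11,v13,v14) [-+-] → (-1.40189, -0.447051, -0.1375)–(-0.83, -1.4376, -0.1375)  len=1.1438
  (v11,v14,v9) [--+] → (-1.73803, -0.543497, -0.1375)–(-2.05182, 0, -0.1375)  len=0.6276
  (v9,v14,v12) [+-+] → (-1.73803, -0.543497, -0.1375)–(-1.02591, -1.77693, -0.1375)  len=1.4242
  (v13,v16,v14) [++-] → (-0.313789, -1.4376, -0.1375)–(-0.83, -1.4376, -0.1375)  len=0.5162
  (v14,v16,v17) [-+-] → (-0.313789, -1.4376, -0.1375)–(0.83, -1.4376, -0.1375)  len=1.1438
  (v14,v17,v12) [--+] → (-0.398334, -1.77693, -0.1375)–(-1.02591, -1.77693, -0.1375)  len=0.6276
  (v12,v17,v15) [+-+] → (-0.398334, -1.77693, -0.1375)–(1.02591, -1.77693, -0.1375)  len=1.4242
  (v16,v1,v17) [++-] → (1.08811, -0.990549, -0.1375)–(0.83, -1.4376, -0.1375)  len=0.5162
  (v17,v1,v2) [-+-] → (1.08811, -0.990549, -0.1375)–(1.66, 0, -0.1375)  len=1.1438
  (v17,v2,v15) [--+] → (1.3397, -1.23343, -0.1375)–(1.02591, -1.77693, -0.1375)  len=0.6276
  (v15,v2,v0) [+-+] → (1.3397, -1.23343, -0.1375)–(2.05182, 0, -0.1375)  len=1.4242

Chained into 2 loop(s):
  loop 1: 12 segments, perimeter = 9.9600
  loop 2: 12 segments, perimeter = 12.3109
Total perimeter = 22.271

loops=2 perimeter=22.271


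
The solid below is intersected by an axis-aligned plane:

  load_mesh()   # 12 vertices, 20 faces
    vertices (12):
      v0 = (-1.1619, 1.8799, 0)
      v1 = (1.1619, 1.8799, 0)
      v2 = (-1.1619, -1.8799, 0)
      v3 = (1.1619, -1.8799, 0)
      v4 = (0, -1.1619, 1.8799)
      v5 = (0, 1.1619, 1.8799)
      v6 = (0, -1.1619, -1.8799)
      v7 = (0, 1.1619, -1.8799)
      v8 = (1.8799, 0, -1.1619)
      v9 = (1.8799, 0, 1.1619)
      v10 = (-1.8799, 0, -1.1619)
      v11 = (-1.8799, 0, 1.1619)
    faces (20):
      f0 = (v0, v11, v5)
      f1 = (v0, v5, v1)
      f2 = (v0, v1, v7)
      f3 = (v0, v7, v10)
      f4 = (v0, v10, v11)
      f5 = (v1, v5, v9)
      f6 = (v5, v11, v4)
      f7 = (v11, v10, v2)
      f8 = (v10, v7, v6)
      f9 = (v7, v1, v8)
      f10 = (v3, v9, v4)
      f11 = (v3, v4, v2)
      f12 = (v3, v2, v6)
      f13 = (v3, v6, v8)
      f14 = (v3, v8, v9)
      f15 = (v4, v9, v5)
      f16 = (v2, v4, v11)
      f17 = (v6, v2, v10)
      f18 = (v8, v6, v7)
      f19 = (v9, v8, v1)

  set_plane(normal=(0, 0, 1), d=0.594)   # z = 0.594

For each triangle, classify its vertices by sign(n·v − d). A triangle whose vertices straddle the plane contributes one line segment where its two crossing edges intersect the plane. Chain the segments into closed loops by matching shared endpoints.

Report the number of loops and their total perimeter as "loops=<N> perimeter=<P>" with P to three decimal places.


Straddling triangles (10 of 20):
  (v0,v11,v5) [-++] → (-1.52896, 0.918836, 0.594)–(-0.79477, 1.65303, 0.594)  len=1.0383
  (v0,v5,v1) [-+-] → (-0.79477, 1.65303, 0.594)–(0.79477, 1.65303, 0.594)  len=1.5895
  (v0,v10,v11) [--+] → (-1.8799, 0, 0.594)–(-1.52896, 0.918836, 0.594)  len=0.9836
  (v1,v5,v9) [-++] → (0.79477, 1.65303, 0.594)–(1.52896, 0.918836, 0.594)  len=1.0383
  (v11,v10,v2) [+--] → (-1.8799, 0, 0.594)–(-1.52896, -0.918836, 0.594)  len=0.9836
  (v3,v9,v4) [-++] → (1.52896, -0.918836, 0.594)–(0.79477, -1.65303, 0.594)  len=1.0383
  (v3,v4,v2) [-+-] → (0.79477, -1.65303, 0.594)–(-0.79477, -1.65303, 0.594)  len=1.5895
  (v3,v8,v9) [--+] → (1.8799, 0, 0.594)–(1.52896, -0.918836, 0.594)  len=0.9836
  (v2,v4,v11) [-++] → (-0.79477, -1.65303, 0.594)–(-1.52896, -0.918836, 0.594)  len=1.0383
  (v9,v8,v1) [+--] → (1.8799, 0, 0.594)–(1.52896, 0.918836, 0.594)  len=0.9836

Chained into 1 loop(s):
  loop 1: 10 segments, perimeter = 11.2666
Total perimeter = 11.267

loops=1 perimeter=11.267


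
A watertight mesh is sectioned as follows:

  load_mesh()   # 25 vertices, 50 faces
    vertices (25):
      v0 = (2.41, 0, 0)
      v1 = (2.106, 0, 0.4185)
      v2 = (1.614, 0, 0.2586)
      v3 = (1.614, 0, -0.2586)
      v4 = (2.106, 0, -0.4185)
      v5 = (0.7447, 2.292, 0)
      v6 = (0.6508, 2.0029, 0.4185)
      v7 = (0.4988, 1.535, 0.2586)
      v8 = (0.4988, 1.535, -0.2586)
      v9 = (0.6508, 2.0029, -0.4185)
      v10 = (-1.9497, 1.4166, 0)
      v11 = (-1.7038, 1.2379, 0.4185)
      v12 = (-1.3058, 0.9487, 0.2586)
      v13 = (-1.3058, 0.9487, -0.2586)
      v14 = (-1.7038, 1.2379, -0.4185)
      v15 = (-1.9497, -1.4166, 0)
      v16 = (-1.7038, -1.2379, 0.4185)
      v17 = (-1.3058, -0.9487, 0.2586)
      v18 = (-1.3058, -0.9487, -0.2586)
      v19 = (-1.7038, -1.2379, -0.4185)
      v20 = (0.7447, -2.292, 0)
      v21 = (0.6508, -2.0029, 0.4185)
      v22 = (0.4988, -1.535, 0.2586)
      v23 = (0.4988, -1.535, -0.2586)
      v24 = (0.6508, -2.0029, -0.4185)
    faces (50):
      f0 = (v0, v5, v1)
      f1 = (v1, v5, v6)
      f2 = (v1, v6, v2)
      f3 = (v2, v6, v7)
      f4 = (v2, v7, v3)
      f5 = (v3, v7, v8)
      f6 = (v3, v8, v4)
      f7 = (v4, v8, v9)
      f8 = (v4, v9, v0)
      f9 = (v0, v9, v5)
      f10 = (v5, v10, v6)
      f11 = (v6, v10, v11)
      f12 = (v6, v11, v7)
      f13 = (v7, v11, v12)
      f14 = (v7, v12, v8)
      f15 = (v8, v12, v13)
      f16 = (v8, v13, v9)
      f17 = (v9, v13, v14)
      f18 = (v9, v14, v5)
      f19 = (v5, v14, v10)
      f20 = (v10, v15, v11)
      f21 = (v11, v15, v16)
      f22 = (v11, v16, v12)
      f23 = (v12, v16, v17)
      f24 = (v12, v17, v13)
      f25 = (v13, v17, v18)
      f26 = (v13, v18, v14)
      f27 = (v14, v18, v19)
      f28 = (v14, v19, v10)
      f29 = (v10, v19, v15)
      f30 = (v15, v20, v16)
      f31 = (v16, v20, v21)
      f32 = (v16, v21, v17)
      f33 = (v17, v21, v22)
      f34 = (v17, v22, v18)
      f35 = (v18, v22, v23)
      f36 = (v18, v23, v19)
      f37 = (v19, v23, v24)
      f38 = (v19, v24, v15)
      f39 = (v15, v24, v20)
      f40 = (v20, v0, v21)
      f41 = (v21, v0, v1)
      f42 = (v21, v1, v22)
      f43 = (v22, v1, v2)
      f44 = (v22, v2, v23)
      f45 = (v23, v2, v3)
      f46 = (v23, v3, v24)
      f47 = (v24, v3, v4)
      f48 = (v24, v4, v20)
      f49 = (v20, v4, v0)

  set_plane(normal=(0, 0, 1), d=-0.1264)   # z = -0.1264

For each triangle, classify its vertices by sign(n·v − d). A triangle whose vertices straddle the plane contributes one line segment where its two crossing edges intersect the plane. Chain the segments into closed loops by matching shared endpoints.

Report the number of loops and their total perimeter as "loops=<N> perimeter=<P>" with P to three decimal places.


loops=2 perimeter=23.113

Straddling triangles (20 of 50):
  (v2,v7,v3) [++-] → (1.32895, 0.392357, -0.1264)–(1.614, 0, -0.1264)  len=0.4850
  (v3,v7,v8) [-+-] → (1.32895, 0.392357, -0.1264)–(0.4988, 1.535, -0.1264)  len=1.4124
  (v4,v9,v0) [--+] → (1.87867, 0.604938, -0.1264)–(2.31818, 0, -0.1264)  len=0.7477
  (v0,v9,v5) [+-+] → (1.87867, 0.604938, -0.1264)–(0.716339, 2.20468, -0.1264)  len=1.9774
  (v7,v12,v8) [++-] → (0.0375314, 1.38514, -0.1264)–(0.4988, 1.535, -0.1264)  len=0.4850
  (v8,v12,v13) [-+-] → (0.0375314, 1.38514, -0.1264)–(-1.3058, 0.9487, -0.1264)  len=1.4125
  (v9,v14,v5) [--+] → (0.00517694, 1.97363, -0.1264)–(0.716339, 2.20468, -0.1264)  len=0.7478
  (v5,v14,v10) [+-+] → (0.00517694, 1.97363, -0.1264)–(-1.87543, 1.36263, -0.1264)  len=1.9774
  (v12,v17,v13) [++-] → (-1.3058, 0.463711, -0.1264)–(-1.3058, 0.9487, -0.1264)  len=0.4850
  (v13,v17,v18) [-+-] → (-1.3058, 0.463711, -0.1264)–(-1.3058, -0.9487, -0.1264)  len=1.4124
  (v14,v19,v10) [--+] → (-1.87543, 0.614859, -0.1264)–(-1.87543, 1.36263, -0.1264)  len=0.7478
  (v10,v19,v15) [+-+] → (-1.87543, 0.614859, -0.1264)–(-1.87543, -1.36263, -0.1264)  len=1.9775
  (v17,v22,v18) [++-] → (-0.844531, -1.09856, -0.1264)–(-1.3058, -0.9487, -0.1264)  len=0.4850
  (v18,v22,v23) [-+-] → (-0.844531, -1.09856, -0.1264)–(0.4988, -1.535, -0.1264)  len=1.4125
  (v19,v24,v15) [--+] → (-1.16427, -1.59368, -0.1264)–(-1.87543, -1.36263, -0.1264)  len=0.7478
  (v15,v24,v20) [+-+] → (-1.16427, -1.59368, -0.1264)–(0.716339, -2.20468, -0.1264)  len=1.9774
  (v22,v2,v23) [++-] → (0.783853, -1.14264, -0.1264)–(0.4988, -1.535, -0.1264)  len=0.4850
  (v23,v2,v3) [-+-] → (0.783853, -1.14264, -0.1264)–(1.614, 0, -0.1264)  len=1.4124
  (v24,v4,v20) [--+] → (1.15585, -1.59974, -0.1264)–(0.716339, -2.20468, -0.1264)  len=0.7477
  (v20,v4,v0) [+-+] → (1.15585, -1.59974, -0.1264)–(2.31818, 0, -0.1264)  len=1.9774

Chained into 2 loop(s):
  loop 1: 10 segments, perimeter = 9.4870
  loop 2: 10 segments, perimeter = 13.6258
Total perimeter = 23.113


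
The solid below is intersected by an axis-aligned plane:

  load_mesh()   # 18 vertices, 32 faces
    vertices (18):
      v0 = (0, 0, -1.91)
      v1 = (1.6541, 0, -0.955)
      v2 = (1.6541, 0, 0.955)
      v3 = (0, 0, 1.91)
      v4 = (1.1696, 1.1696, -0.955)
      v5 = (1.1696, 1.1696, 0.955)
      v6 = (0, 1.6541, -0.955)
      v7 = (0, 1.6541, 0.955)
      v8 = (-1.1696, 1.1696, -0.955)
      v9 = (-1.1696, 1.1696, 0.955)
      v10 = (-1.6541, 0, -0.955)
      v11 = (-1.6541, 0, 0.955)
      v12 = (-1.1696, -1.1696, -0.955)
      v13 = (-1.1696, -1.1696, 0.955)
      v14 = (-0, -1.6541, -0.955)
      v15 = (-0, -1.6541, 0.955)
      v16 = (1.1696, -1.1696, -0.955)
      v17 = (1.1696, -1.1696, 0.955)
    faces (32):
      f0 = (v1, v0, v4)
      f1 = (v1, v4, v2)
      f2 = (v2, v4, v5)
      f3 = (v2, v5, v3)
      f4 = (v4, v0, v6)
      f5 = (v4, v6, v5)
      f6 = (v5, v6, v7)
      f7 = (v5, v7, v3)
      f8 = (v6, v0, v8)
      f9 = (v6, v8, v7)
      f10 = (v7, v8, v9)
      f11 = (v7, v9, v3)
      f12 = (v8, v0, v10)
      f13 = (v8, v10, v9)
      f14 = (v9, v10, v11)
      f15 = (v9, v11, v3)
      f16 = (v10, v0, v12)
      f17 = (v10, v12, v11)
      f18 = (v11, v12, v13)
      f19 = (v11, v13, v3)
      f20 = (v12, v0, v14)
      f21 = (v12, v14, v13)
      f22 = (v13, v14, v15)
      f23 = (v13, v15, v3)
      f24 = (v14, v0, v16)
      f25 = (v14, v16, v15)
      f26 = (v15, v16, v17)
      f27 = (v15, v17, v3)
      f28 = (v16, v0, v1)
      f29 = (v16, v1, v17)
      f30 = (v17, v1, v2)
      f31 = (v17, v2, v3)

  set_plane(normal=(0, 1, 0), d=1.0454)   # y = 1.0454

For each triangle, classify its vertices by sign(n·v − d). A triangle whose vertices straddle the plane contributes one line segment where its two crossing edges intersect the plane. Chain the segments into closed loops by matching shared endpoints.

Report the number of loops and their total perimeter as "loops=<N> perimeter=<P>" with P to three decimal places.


loops=1 perimeter=8.931

Straddling triangles (12 of 32):
  (v1,v0,v4) [--+] → (1.0454, 1.0454, -1.05641)–(1.22105, 1.0454, -0.955)  len=0.2028
  (v1,v4,v2) [-+-] → (1.22105, 1.0454, -0.955)–(1.22105, 1.0454, -0.752177)  len=0.2028
  (v2,v4,v5) [-++] → (1.22105, 1.0454, -0.752177)–(1.22105, 1.0454, 0.955)  len=1.7072
  (v2,v5,v3) [-+-] → (1.22105, 1.0454, 0.955)–(1.0454, 1.0454, 1.05641)  len=0.2028
  (v4,v0,v6) [+-+] → (1.0454, 1.0454, -1.05641)–(0, 1.0454, -1.30643)  len=1.0749
  (v5,v7,v3) [++-] → (0, 1.0454, 1.30643)–(1.0454, 1.0454, 1.05641)  len=1.0749
  (v6,v0,v8) [+-+] → (0, 1.0454, -1.30643)–(-1.0454, 1.0454, -1.05641)  len=1.0749
  (v7,v9,v3) [++-] → (-1.0454, 1.0454, 1.05641)–(0, 1.0454, 1.30643)  len=1.0749
  (v8,v0,v10) [+--] → (-1.0454, 1.0454, -1.05641)–(-1.22105, 1.0454, -0.955)  len=0.2028
  (v8,v10,v9) [+-+] → (-1.22105, 1.0454, -0.955)–(-1.22105, 1.0454, 0.752177)  len=1.7072
  (v9,v10,v11) [+--] → (-1.22105, 1.0454, 0.752177)–(-1.22105, 1.0454, 0.955)  len=0.2028
  (v9,v11,v3) [+--] → (-1.22105, 1.0454, 0.955)–(-1.0454, 1.0454, 1.05641)  len=0.2028

Chained into 1 loop(s):
  loop 1: 12 segments, perimeter = 8.9308
Total perimeter = 8.931


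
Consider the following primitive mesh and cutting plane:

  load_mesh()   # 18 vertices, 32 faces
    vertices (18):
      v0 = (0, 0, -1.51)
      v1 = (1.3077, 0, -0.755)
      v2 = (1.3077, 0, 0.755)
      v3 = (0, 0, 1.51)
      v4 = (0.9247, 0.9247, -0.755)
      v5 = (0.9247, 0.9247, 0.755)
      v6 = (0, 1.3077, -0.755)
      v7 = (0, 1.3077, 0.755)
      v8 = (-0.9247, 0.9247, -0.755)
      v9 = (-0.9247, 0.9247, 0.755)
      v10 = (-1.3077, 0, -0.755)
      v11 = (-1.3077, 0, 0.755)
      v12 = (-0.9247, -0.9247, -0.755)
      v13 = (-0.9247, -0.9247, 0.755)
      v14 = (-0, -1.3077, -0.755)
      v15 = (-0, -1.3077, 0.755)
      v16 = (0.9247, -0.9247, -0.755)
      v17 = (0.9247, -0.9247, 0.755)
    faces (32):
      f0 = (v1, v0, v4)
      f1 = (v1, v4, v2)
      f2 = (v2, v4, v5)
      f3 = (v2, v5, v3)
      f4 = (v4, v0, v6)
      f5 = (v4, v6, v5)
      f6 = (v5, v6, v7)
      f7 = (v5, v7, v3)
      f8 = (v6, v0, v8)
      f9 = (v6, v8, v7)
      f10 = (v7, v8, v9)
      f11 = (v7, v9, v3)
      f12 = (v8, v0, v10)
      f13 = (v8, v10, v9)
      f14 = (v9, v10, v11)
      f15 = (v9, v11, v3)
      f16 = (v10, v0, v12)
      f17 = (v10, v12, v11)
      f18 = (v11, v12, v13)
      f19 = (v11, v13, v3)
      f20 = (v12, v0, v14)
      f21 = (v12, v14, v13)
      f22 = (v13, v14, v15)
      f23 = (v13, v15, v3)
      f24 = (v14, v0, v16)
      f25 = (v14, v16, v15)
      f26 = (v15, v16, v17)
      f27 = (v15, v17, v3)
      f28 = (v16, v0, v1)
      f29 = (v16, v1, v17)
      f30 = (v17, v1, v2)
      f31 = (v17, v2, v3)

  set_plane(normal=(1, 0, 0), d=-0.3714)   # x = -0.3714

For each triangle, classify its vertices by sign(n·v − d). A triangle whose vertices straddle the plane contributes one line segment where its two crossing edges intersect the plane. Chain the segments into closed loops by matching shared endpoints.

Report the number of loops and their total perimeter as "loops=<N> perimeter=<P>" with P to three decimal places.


loops=1 perimeter=8.162

Straddling triangles (12 of 32):
  (v6,v0,v8) [++-] → (-0.3714, 0.3714, -1.20676)–(-0.3714, 1.15387, -0.755)  len=0.9035
  (v6,v8,v7) [+-+] → (-0.3714, 1.15387, -0.755)–(-0.3714, 1.15387, 0.148518)  len=0.9035
  (v7,v8,v9) [+--] → (-0.3714, 1.15387, 0.148518)–(-0.3714, 1.15387, 0.755)  len=0.6065
  (v7,v9,v3) [+-+] → (-0.3714, 1.15387, 0.755)–(-0.3714, 0.3714, 1.20676)  len=0.9035
  (v8,v0,v10) [-+-] → (-0.3714, 0.3714, -1.20676)–(-0.3714, 0, -1.29557)  len=0.3819
  (v9,v11,v3) [--+] → (-0.3714, 0, 1.29557)–(-0.3714, 0.3714, 1.20676)  len=0.3819
  (v10,v0,v12) [-+-] → (-0.3714, 0, -1.29557)–(-0.3714, -0.3714, -1.20676)  len=0.3819
  (v11,v13,v3) [--+] → (-0.3714, -0.3714, 1.20676)–(-0.3714, 0, 1.29557)  len=0.3819
  (v12,v0,v14) [-++] → (-0.3714, -0.3714, -1.20676)–(-0.3714, -1.15387, -0.755)  len=0.9035
  (v12,v14,v13) [-+-] → (-0.3714, -1.15387, -0.755)–(-0.3714, -1.15387, -0.148518)  len=0.6065
  (v13,v14,v15) [-++] → (-0.3714, -1.15387, -0.148518)–(-0.3714, -1.15387, 0.755)  len=0.9035
  (v13,v15,v3) [-++] → (-0.3714, -1.15387, 0.755)–(-0.3714, -0.3714, 1.20676)  len=0.9035

Chained into 1 loop(s):
  loop 1: 12 segments, perimeter = 8.1616
Total perimeter = 8.162


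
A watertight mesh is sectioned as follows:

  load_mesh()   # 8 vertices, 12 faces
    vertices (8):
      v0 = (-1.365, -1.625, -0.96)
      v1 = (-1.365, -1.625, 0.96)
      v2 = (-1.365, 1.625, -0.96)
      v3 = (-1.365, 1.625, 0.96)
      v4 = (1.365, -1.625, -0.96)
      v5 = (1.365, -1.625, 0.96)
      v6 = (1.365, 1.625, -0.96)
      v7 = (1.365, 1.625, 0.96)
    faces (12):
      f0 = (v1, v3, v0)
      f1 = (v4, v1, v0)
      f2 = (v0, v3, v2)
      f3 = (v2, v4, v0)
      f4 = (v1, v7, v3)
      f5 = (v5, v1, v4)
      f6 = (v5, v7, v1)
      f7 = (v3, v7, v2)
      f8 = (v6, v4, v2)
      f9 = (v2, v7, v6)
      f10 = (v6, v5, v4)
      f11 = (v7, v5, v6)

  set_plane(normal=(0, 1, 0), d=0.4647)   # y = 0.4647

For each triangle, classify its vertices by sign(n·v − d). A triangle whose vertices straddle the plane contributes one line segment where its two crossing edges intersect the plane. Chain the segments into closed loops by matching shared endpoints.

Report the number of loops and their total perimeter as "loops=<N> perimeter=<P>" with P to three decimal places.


loops=1 perimeter=9.300

Straddling triangles (8 of 12):
  (v1,v3,v0) [-+-] → (-1.365, 0.4647, 0.96)–(-1.365, 0.4647, 0.27453)  len=0.6855
  (v0,v3,v2) [-++] → (-1.365, 0.4647, 0.27453)–(-1.365, 0.4647, -0.96)  len=1.2345
  (v2,v4,v0) [+--] → (-0.390348, 0.4647, -0.96)–(-1.365, 0.4647, -0.96)  len=0.9747
  (v1,v7,v3) [-++] → (0.390348, 0.4647, 0.96)–(-1.365, 0.4647, 0.96)  len=1.7553
  (v5,v7,v1) [-+-] → (1.365, 0.4647, 0.96)–(0.390348, 0.4647, 0.96)  len=0.9747
  (v6,v4,v2) [+-+] → (1.365, 0.4647, -0.96)–(-0.390348, 0.4647, -0.96)  len=1.7553
  (v6,v5,v4) [+--] → (1.365, 0.4647, -0.27453)–(1.365, 0.4647, -0.96)  len=0.6855
  (v7,v5,v6) [+-+] → (1.365, 0.4647, 0.96)–(1.365, 0.4647, -0.27453)  len=1.2345

Chained into 1 loop(s):
  loop 1: 8 segments, perimeter = 9.3000
Total perimeter = 9.300


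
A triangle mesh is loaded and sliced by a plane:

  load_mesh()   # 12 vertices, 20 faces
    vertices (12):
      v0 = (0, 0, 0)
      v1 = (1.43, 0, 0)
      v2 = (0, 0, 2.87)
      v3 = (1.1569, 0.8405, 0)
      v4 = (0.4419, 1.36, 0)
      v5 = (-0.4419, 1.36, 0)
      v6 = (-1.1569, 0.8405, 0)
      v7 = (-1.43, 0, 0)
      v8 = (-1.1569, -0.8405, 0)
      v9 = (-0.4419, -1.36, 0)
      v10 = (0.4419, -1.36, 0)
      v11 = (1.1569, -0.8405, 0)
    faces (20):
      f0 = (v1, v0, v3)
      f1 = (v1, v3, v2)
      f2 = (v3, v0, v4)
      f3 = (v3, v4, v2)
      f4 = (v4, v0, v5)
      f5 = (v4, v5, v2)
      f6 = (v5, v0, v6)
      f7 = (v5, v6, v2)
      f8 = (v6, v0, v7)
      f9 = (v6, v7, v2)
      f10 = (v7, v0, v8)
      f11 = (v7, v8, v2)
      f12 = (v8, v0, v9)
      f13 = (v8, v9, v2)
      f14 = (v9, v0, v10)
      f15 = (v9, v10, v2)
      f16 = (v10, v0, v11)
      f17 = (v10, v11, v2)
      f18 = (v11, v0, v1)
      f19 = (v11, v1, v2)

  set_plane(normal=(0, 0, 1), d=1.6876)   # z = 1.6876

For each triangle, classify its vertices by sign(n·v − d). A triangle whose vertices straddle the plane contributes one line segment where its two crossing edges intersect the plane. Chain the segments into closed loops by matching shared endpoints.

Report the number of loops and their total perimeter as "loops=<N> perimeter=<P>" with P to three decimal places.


Straddling triangles (10 of 20):
  (v1,v3,v2) [--+] → (0.476627, 0.346274, 1.6876)–(0.58914, 0, 1.6876)  len=0.3641
  (v3,v4,v2) [--+] → (0.182057, 0.560301, 1.6876)–(0.476627, 0.346274, 1.6876)  len=0.3641
  (v4,v5,v2) [--+] → (-0.182057, 0.560301, 1.6876)–(0.182057, 0.560301, 1.6876)  len=0.3641
  (v5,v6,v2) [--+] → (-0.476627, 0.346274, 1.6876)–(-0.182057, 0.560301, 1.6876)  len=0.3641
  (v6,v7,v2) [--+] → (-0.58914, 0, 1.6876)–(-0.476627, 0.346274, 1.6876)  len=0.3641
  (v7,v8,v2) [--+] → (-0.476627, -0.346274, 1.6876)–(-0.58914, 0, 1.6876)  len=0.3641
  (v8,v9,v2) [--+] → (-0.182057, -0.560301, 1.6876)–(-0.476627, -0.346274, 1.6876)  len=0.3641
  (v9,v10,v2) [--+] → (0.182057, -0.560301, 1.6876)–(-0.182057, -0.560301, 1.6876)  len=0.3641
  (v10,v11,v2) [--+] → (0.476627, -0.346274, 1.6876)–(0.182057, -0.560301, 1.6876)  len=0.3641
  (v11,v1,v2) [--+] → (0.58914, 0, 1.6876)–(0.476627, -0.346274, 1.6876)  len=0.3641

Chained into 1 loop(s):
  loop 1: 10 segments, perimeter = 3.6411
Total perimeter = 3.641

loops=1 perimeter=3.641


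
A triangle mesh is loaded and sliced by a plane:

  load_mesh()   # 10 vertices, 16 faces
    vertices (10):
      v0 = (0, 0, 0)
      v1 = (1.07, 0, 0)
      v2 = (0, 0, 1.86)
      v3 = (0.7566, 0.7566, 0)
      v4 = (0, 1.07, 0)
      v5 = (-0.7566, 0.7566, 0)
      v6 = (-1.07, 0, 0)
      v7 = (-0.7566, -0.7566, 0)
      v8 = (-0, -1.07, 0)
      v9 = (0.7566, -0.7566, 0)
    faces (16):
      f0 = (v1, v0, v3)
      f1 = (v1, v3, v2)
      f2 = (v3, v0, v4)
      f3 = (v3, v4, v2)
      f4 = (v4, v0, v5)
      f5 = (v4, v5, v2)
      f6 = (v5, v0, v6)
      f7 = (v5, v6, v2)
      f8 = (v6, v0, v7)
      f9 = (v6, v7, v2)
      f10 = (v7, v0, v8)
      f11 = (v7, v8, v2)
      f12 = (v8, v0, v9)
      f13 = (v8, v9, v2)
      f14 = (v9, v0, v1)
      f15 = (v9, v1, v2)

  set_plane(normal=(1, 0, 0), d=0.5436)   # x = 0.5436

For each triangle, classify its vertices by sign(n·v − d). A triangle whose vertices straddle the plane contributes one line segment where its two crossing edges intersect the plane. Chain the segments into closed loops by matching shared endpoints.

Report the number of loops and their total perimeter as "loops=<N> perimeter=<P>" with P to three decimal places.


loops=1 perimeter=4.238

Straddling triangles (8 of 16):
  (v1,v0,v3) [+-+] → (0.5436, 0, 0)–(0.5436, 0.5436, 0)  len=0.5436
  (v1,v3,v2) [++-] → (0.5436, 0.5436, 0.523632)–(0.5436, 0, 0.91505)  len=0.6699
  (v3,v0,v4) [+--] → (0.5436, 0.5436, 0)–(0.5436, 0.844829, 0)  len=0.3012
  (v3,v4,v2) [+--] → (0.5436, 0.844829, 0)–(0.5436, 0.5436, 0.523632)  len=0.6041
  (v8,v0,v9) [--+] → (0.5436, -0.5436, 0)–(0.5436, -0.844829, 0)  len=0.3012
  (v8,v9,v2) [-+-] → (0.5436, -0.844829, 0)–(0.5436, -0.5436, 0.523632)  len=0.6041
  (v9,v0,v1) [+-+] → (0.5436, -0.5436, 0)–(0.5436, 0, 0)  len=0.5436
  (v9,v1,v2) [++-] → (0.5436, 0, 0.91505)–(0.5436, -0.5436, 0.523632)  len=0.6699

Chained into 1 loop(s):
  loop 1: 8 segments, perimeter = 4.2376
Total perimeter = 4.238


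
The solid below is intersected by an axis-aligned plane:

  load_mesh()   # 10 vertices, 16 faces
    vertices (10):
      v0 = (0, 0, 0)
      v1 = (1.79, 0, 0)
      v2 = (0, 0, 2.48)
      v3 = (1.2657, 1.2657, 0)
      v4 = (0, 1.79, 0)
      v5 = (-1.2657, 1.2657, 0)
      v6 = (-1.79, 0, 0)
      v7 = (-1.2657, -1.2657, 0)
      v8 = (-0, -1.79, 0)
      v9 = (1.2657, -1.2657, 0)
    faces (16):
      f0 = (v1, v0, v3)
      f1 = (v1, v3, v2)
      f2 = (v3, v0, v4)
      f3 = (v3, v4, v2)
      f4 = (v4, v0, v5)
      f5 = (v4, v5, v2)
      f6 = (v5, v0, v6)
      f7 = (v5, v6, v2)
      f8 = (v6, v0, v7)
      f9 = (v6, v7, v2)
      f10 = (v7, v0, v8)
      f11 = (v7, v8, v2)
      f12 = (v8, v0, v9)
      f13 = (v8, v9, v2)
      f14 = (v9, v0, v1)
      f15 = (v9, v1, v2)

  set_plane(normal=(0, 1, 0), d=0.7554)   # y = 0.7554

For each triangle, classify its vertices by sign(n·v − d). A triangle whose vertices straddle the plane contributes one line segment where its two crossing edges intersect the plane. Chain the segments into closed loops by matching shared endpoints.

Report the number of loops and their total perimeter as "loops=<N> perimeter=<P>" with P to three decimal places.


Straddling triangles (8 of 16):
  (v1,v0,v3) [--+] → (0.7554, 0.7554, 0)–(1.47709, 0.7554, 0)  len=0.7217
  (v1,v3,v2) [-+-] → (1.47709, 0.7554, 0)–(0.7554, 0.7554, 0.999877)  len=1.2331
  (v3,v0,v4) [+-+] → (0.7554, 0.7554, 0)–(0, 0.7554, 0)  len=0.7554
  (v3,v4,v2) [++-] → (0, 0.7554, 1.43341)–(0.7554, 0.7554, 0.999877)  len=0.8710
  (v4,v0,v5) [+-+] → (0, 0.7554, 0)–(-0.7554, 0.7554, 0)  len=0.7554
  (v4,v5,v2) [++-] → (-0.7554, 0.7554, 0.999877)–(0, 0.7554, 1.43341)  len=0.8710
  (v5,v0,v6) [+--] → (-0.7554, 0.7554, 0)–(-1.47709, 0.7554, 0)  len=0.7217
  (v5,v6,v2) [+--] → (-1.47709, 0.7554, 0)–(-0.7554, 0.7554, 0.999877)  len=1.2331

Chained into 1 loop(s):
  loop 1: 8 segments, perimeter = 7.1623
Total perimeter = 7.162

loops=1 perimeter=7.162
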